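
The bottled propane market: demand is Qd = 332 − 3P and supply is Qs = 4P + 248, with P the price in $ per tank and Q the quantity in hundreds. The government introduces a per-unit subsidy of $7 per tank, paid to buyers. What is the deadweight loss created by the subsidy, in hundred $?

Without the subsidy, 332 − 3P = 4P + 248 gives 7P = 84, so P* = $12 and Q* = 296.
With a per-unit subsidy paid to buyers, each effectively pays P − 7, so demand becomes Qd = 332 − 3(P − 7).
Solving gives Q = 308 with buyers paying $8 and producers receiving $15 (the $7 wedge).
Quantity rises by |ΔQ| = |296 − 308| = 12.
DWL = ½ · t · |ΔQ| = ½ · 7 · 12 = $42.

Deadweight loss = $42 hundred.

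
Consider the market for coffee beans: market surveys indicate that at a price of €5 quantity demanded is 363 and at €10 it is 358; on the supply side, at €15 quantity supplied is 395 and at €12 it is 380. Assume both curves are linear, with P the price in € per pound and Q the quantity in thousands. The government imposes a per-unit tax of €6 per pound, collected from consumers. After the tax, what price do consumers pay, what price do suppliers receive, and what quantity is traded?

Demand slope: (358 − 363)/(10 − 5) = -1, so Qd = 368 − P.
Supply slope: (380 − 395)/(12 − 15) = 5, so Qs = 5P + 320.
Before the tax: set 368 − P = 5P + 320 → P* = €8, Q* = 360.
With the tax collected from consumers, demand (in seller-price terms) shifts: Qd = 368 − (P + 6).
Solving gives Q = 355 with consumers paying €13 and suppliers receiving €7 (the €6 wedge).

Consumers pay €13; suppliers receive €7; quantity = 355.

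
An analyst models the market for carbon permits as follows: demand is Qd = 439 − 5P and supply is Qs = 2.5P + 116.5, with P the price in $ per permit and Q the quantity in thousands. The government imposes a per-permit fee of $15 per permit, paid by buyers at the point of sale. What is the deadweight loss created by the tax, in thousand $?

Without the tax, 439 − 5P = 2.5P + 116.5 gives 7.5P = 322.5, so P* = $43 and Q* = 224.
With the tax collected from buyers, demand (in seller-price terms) shifts: Qd = 439 − 5(P + 15).
New equilibrium: buyers pay $48, suppliers receive $33, Q = 199. (Wedge: Pb − Ps = 15.)
Quantity falls by |ΔQ| = |224 − 199| = 25.
DWL = ½ · t · |ΔQ| = ½ · 15 · 25 = $187.5.

Deadweight loss = $187.5 thousand.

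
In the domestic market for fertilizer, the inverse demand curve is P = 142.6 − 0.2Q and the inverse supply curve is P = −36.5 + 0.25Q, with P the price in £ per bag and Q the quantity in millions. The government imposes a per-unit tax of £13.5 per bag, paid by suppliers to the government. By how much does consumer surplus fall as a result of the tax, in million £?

Consumer surplus falls by £2298 million.

Inverting to Q(P) form: Qd = 713 − 5P; Qs = 4P + 146.
Without the tax, 713 − 5P = 4P + 146 gives 9P = 567, so P* = £63 and Q* = 398.
With the tax collected from suppliers, supply shifts: Qs = 4(P − 13.5) + 146.
New equilibrium: buyers pay £69, suppliers receive £55.5, Q = 368. (Wedge: Pb − Ps = 13.5.)
ΔCS is the trapezoid between Q = 368 and Q = 398 of height £6: ½ · (398 + 368) · 6 = £2298.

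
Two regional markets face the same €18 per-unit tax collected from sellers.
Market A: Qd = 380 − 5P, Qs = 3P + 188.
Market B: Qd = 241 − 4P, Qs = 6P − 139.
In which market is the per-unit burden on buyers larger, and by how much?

Market B, by €4.05.

Market A: pre-tax P* = €24, Q* = 260; post-tax Q = 226.25; per-unit burden on buyers = €6.75.
Market B: pre-tax P* = €38, Q* = 89; post-tax Q = 45.8; per-unit burden on buyers = €10.8.
Difference: €6.75 vs €10.8 → market B is larger by €4.05.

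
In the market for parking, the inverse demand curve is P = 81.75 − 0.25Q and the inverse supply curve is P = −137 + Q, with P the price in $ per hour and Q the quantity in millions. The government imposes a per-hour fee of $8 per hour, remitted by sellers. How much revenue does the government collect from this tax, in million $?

Tax revenue = $1348.8 million.

Rewrite in direct form: Qd = 327 − 4P and Qs = P + 137.
Without the tax, 327 − 4P = P + 137 gives 5P = 190, so P* = $38 and Q* = 175.
With the tax collected from sellers, supply shifts: Qs = (P − 8) + 137.
Solving gives Q = 168.6 with consumers paying $39.6 and sellers receiving $31.6 (the $8 wedge).
Revenue = t · Q = 8 · 168.6 = $1348.8.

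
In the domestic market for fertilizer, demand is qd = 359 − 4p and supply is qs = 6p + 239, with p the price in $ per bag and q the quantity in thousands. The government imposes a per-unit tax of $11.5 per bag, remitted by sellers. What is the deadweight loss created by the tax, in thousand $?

Deadweight loss = $158.7 thousand.

Without the tax, 359 − 4p = 6p + 239 gives 10p = 120, so p* = $12 and q* = 311.
With the tax collected from sellers, supply shifts: qs = 6(p − 11.5) + 239.
Solving gives q = 283.4 with buyers paying $18.9 and sellers receiving $7.4 (the $11.5 wedge).
Quantity falls by |ΔQ| = |311 − 283.4| = 27.6.
DWL = ½ · t · |ΔQ| = ½ · 11.5 · 27.6 = $158.7.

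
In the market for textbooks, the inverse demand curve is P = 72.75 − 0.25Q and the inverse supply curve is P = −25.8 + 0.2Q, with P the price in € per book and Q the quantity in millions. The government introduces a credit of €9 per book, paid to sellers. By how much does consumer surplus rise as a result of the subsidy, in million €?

Consumer surplus rises by €1145 million.

Rewrite in direct form: Qd = 291 − 4P and Qs = 5P + 129.
Without the subsidy, 291 − 4P = 5P + 129 gives 9P = 162, so P* = €18 and Q* = 219.
With a per-unit subsidy paid to sellers, each receives P + 9 per unit sold, so supply becomes Qs = 5(P + 9) + 129.
Solving gives Q = 239 with consumers paying €13 and sellers receiving €22 (the €9 wedge).
ΔCS is the trapezoid between Q = 239 and Q = 219 of height €5: ½ · (219 + 239) · 5 = €1145.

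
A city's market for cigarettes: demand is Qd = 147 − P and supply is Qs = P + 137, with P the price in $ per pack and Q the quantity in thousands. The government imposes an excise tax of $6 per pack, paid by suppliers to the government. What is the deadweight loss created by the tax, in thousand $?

Before the tax: set 147 − P = P + 137 → P* = $5, Q* = 142.
With the tax collected from suppliers, supply shifts: Qs = (P − 6) + 137.
Solving gives Q = 139 with buyers paying $8 and suppliers receiving $2 (the $6 wedge).
Quantity falls by |ΔQ| = |142 − 139| = 3.
DWL = ½ · t · |ΔQ| = ½ · 6 · 3 = $9.

Deadweight loss = $9 thousand.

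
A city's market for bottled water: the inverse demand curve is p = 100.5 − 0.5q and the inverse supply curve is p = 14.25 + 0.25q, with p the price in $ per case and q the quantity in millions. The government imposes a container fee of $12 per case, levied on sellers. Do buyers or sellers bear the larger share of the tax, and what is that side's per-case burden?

Buyers bear the larger share: $8 per case.

Inverting to q(p) form: qd = 201 − 2p; qs = 4p − 57.
Before the tax: set 201 − 2p = 4p − 57 → p* = $43, q* = 115.
With the tax collected from sellers, supply shifts: qs = 4(p − 12) − 57.
New equilibrium: buyers pay $51, sellers receive $39, q = 99. (Wedge: pb − ps = 12.)
Per-case burden: buyers $8, sellers $4.
Buyers take the larger share because demand is less price-elastic here (demand slope 2 vs supply slope 4).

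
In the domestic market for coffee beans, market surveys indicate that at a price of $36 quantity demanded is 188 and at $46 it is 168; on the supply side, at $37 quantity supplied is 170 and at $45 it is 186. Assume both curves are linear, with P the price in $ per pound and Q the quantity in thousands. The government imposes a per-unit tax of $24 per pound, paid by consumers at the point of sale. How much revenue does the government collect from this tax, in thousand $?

Demand slope: (168 − 188)/(46 − 36) = -2, so Qd = 260 − 2P.
Supply slope: (186 − 170)/(45 − 37) = 2, so Qs = 2P + 96.
Before the tax: set 260 − 2P = 2P + 96 → P* = $41, Q* = 178.
With the tax collected from consumers, demand (in seller-price terms) shifts: Qd = 260 − 2(P + 24).
Solving gives Q = 154 with consumers paying $53 and suppliers receiving $29 (the $24 wedge).
Revenue = t · Q = 24 · 154 = $3696.

Tax revenue = $3696 thousand.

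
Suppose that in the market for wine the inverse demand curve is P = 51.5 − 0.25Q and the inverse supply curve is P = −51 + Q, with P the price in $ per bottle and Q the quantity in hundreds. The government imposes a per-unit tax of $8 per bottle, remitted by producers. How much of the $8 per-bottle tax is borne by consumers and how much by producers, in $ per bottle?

Consumers bear $1.6 per bottle; producers bear $6.4 per bottle.

Rewrite in direct form: Qd = 206 − 4P and Qs = P + 51.
Before the tax: set 206 − 4P = P + 51 → P* = $31, Q* = 82.
With the tax collected from producers, supply shifts: Qs = (P − 8) + 51.
Solving gives Q = 75.6 with consumers paying $32.6 and producers receiving $24.6 (the $8 wedge).
Burden on consumers: $1.6; on producers: $6.4. (They sum to $8.)
The less price-elastic side of the market bears the larger share of a per-unit tax.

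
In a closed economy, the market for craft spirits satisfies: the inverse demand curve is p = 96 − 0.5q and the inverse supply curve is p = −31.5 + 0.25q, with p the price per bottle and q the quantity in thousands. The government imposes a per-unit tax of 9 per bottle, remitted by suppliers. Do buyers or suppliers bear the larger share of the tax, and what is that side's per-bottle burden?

Rewrite in direct form: qd = 192 − 2p and qs = 4p + 126.
Without the tax, 192 − 2p = 4p + 126 gives 6p = 66, so p* = 11 and q* = 170.
With the tax collected from suppliers, supply shifts: qs = 4(p − 9) + 126.
New equilibrium: buyers pay 17, suppliers receive 8, q = 158. (Wedge: pb − ps = 9.)
Per-bottle burden: buyers 6, suppliers 3.
Buyers take the larger share because demand is less price-elastic here (demand slope 2 vs supply slope 4).
The less price-elastic side of the market bears the larger share of a per-unit tax.

Buyers bear the larger share: 6 per bottle.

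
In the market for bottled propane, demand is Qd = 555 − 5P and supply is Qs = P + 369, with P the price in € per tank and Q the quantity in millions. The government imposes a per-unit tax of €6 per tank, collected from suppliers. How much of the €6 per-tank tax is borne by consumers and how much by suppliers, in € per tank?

Consumers bear €1 per tank; suppliers bear €5 per tank.

Before the tax: set 555 − 5P = P + 369 → P* = €31, Q* = 400.
With the tax collected from suppliers, supply shifts: Qs = (P − 6) + 369.
New equilibrium: consumers pay €32, suppliers receive €26, Q = 395. (Wedge: Pb − Ps = 6.)
Burden on consumers: €1; on suppliers: €5. (They sum to €6.)
The less price-elastic side of the market bears the larger share of a per-unit tax.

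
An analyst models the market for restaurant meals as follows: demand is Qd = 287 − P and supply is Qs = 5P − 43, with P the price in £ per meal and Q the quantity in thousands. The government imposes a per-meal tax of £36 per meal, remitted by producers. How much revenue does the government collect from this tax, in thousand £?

Tax revenue = £7272 thousand.

Before the tax: set 287 − P = 5P − 43 → P* = £55, Q* = 232.
With the tax collected from producers, supply shifts: Qs = 5(P − 36) − 43.
New equilibrium: buyers pay £85, producers receive £49, Q = 202. (Wedge: Pb − Ps = 36.)
Revenue = t · Q = 36 · 202 = £7272.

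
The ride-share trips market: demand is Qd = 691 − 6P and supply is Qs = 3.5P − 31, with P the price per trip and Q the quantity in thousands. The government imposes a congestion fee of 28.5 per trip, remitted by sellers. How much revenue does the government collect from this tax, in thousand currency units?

Tax revenue = 4902 thousand.

Before the tax: set 691 − 6P = 3.5P − 31 → P* = 76, Q* = 235.
With the tax collected from sellers, supply shifts: Qs = 3.5(P − 28.5) − 31.
New equilibrium: consumers pay 86.5, sellers receive 58, Q = 172. (Wedge: Pb − Ps = 28.5.)
Revenue = t · Q = 28.5 · 172 = 4902.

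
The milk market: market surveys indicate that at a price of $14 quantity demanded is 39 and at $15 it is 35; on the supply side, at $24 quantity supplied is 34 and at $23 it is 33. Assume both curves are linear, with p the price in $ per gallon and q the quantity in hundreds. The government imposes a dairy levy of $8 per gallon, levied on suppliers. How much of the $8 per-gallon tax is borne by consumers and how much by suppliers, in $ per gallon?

Consumers bear $1.6 per gallon; suppliers bear $6.4 per gallon.

Demand slope: (35 − 39)/(15 − 14) = -4, so qd = 95 − 4p.
Supply slope: (33 − 34)/(23 − 24) = 1, so qs = p + 10.
Before the tax: set 95 − 4p = p + 10 → p* = $17, q* = 27.
With the tax collected from suppliers, supply shifts: qs = (p − 8) + 10.
Solving gives q = 20.6 with consumers paying $18.6 and suppliers receiving $10.6 (the $8 wedge).
Burden on consumers: $1.6; on suppliers: $6.4. (They sum to $8.)
The less price-elastic side of the market bears the larger share of a per-unit tax.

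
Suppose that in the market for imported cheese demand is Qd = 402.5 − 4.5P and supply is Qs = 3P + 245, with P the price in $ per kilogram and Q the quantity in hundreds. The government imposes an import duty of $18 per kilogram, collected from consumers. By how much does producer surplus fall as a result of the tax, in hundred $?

Without the tax, 402.5 − 4.5P = 3P + 245 gives 7.5P = 157.5, so P* = $21 and Q* = 308.
With the tax collected from consumers, demand (in seller-price terms) shifts: Qd = 402.5 − 4.5(P + 18).
Solving gives Q = 275.6 with consumers paying $28.2 and producers receiving $10.2 (the $18 wedge).
ΔPS is the trapezoid between Q = 275.6 and Q = 308 of height $10.8: ½ · (308 + 275.6) · 10.8 = $3151.44.

Producer surplus falls by $3151.44 hundred.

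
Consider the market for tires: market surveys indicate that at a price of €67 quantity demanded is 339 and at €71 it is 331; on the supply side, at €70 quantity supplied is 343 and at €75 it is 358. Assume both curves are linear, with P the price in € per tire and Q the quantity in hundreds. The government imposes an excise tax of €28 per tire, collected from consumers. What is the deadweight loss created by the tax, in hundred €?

Demand slope: (331 − 339)/(71 − 67) = -2, so Qd = 473 − 2P.
Supply slope: (358 − 343)/(75 − 70) = 3, so Qs = 3P + 133.
Without the tax, 473 − 2P = 3P + 133 gives 5P = 340, so P* = €68 and Q* = 337.
With the tax collected from consumers, demand (in seller-price terms) shifts: Qd = 473 − 2(P + 28).
New equilibrium: consumers pay €84.8, sellers receive €56.8, Q = 303.4. (Wedge: Pb − Ps = 28.)
Quantity falls by |ΔQ| = |337 − 303.4| = 33.6.
DWL = ½ · t · |ΔQ| = ½ · 28 · 33.6 = €470.4.

Deadweight loss = €470.4 hundred.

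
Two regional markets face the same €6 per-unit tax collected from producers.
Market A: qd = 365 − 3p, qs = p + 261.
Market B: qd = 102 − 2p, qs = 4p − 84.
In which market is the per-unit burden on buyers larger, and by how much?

Market A: pre-tax p* = €26, q* = 287; post-tax q = 282.5; per-unit burden on buyers = €1.5.
Market B: pre-tax p* = €31, q* = 40; post-tax q = 32; per-unit burden on buyers = €4.
Difference: €1.5 vs €4 → market B is larger by €2.5.

Market B, by €2.5.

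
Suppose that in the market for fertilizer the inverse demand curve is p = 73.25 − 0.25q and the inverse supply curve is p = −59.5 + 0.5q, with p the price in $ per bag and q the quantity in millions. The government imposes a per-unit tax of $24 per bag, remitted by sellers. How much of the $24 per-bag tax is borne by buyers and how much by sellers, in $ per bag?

Inverting to q(p) form: qd = 293 − 4p; qs = 2p + 119.
Before the tax: set 293 − 4p = 2p + 119 → p* = $29, q* = 177.
With the tax collected from sellers, supply shifts: qs = 2(p − 24) + 119.
Solving gives q = 145 with buyers paying $37 and sellers receiving $13 (the $24 wedge).
Burden on buyers: $8; on sellers: $16. (They sum to $24.)

Buyers bear $8 per bag; sellers bear $16 per bag.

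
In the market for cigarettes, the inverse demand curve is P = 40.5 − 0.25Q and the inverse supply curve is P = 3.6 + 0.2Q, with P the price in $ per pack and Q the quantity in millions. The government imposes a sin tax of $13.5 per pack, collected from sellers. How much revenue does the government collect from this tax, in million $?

Tax revenue = $702 million.

Rewrite in direct form: Qd = 162 − 4P and Qs = 5P − 18.
Without the tax, 162 − 4P = 5P − 18 gives 9P = 180, so P* = $20 and Q* = 82.
With the tax collected from sellers, supply shifts: Qs = 5(P − 13.5) − 18.
Solving gives Q = 52 with buyers paying $27.5 and sellers receiving $14 (the $13.5 wedge).
Revenue = t · Q = 13.5 · 52 = $702.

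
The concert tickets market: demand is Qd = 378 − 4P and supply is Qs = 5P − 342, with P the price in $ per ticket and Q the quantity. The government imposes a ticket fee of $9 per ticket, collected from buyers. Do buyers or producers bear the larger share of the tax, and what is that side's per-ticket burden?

Before the tax: set 378 − 4P = 5P − 342 → P* = $80, Q* = 58.
With the tax collected from buyers, demand (in seller-price terms) shifts: Qd = 378 − 4(P + 9).
Solving gives Q = 38 with buyers paying $85 and producers receiving $76 (the $9 wedge).
Per-ticket burden: buyers $5, producers $4.
Buyers take the larger share because demand is less price-elastic here (demand slope 4 vs supply slope 5).
The less price-elastic side of the market bears the larger share of a per-unit tax.

Buyers bear the larger share: $5 per ticket.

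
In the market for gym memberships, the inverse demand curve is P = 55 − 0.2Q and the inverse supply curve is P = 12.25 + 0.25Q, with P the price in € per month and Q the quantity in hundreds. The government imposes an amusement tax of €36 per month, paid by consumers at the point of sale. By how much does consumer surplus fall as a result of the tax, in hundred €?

Consumer surplus falls by €880 hundred.

Rewrite in direct form: Qd = 275 − 5P and Qs = 4P − 49.
Without the tax, 275 − 5P = 4P − 49 gives 9P = 324, so P* = €36 and Q* = 95.
With the tax collected from consumers, demand (in seller-price terms) shifts: Qd = 275 − 5(P + 36).
Solving gives Q = 15 with consumers paying €52 and sellers receiving €16 (the €36 wedge).
ΔCS is the trapezoid between Q = 15 and Q = 95 of height €16: ½ · (95 + 15) · 16 = €880.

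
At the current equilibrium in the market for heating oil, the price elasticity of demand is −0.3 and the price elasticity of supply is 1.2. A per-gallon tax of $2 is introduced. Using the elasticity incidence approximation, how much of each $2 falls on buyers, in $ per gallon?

Buyers bear ≈ $1.6 per gallon.

Incidence ratio: buyers' share ≈ εs / (εs + |εd|) = 1.2 / (1.2 + 0.3) = 0.8.
So buyers bear ≈ 0.8 × $2 = $1.6; sellers bear $0.4.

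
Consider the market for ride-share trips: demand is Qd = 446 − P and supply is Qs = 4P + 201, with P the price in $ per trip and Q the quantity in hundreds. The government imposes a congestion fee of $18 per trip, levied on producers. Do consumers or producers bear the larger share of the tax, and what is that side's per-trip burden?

Without the tax, 446 − P = 4P + 201 gives 5P = 245, so P* = $49 and Q* = 397.
With the tax collected from producers, supply shifts: Qs = 4(P − 18) + 201.
Solving gives Q = 382.6 with consumers paying $63.4 and producers receiving $45.4 (the $18 wedge).
Per-trip burden: consumers $14.4, producers $3.6.
Consumers take the larger share because demand is less price-elastic here (demand slope 1 vs supply slope 4).

Consumers bear the larger share: $14.4 per trip.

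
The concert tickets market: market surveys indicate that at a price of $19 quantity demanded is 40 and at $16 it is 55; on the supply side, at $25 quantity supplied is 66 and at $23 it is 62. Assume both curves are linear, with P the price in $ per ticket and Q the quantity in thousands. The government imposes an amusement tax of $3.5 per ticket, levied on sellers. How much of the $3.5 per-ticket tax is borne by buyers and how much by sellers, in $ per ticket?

Demand slope: (55 − 40)/(16 − 19) = -5, so Qd = 135 − 5P.
Supply slope: (62 − 66)/(23 − 25) = 2, so Qs = 2P + 16.
Without the tax, 135 − 5P = 2P + 16 gives 7P = 119, so P* = $17 and Q* = 50.
With the tax collected from sellers, supply shifts: Qs = 2(P − 3.5) + 16.
Solving gives Q = 45 with buyers paying $18 and sellers receiving $14.5 (the $3.5 wedge).
Burden on buyers: $1; on sellers: $2.5. (They sum to $3.5.)
The less price-elastic side of the market bears the larger share of a per-unit tax.

Buyers bear $1 per ticket; sellers bear $2.5 per ticket.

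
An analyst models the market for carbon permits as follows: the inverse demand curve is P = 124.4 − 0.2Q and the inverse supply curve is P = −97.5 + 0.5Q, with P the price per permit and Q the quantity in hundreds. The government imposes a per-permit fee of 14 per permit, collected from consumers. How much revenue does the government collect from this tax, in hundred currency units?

Tax revenue = 4158 hundred.

Rewrite in direct form: Qd = 622 − 5P and Qs = 2P + 195.
Without the tax, 622 − 5P = 2P + 195 gives 7P = 427, so P* = 61 and Q* = 317.
With the tax collected from consumers, demand (in seller-price terms) shifts: Qd = 622 − 5(P + 14).
New equilibrium: consumers pay 65, suppliers receive 51, Q = 297. (Wedge: Pb − Ps = 14.)
Revenue = t · Q = 14 · 297 = 4158.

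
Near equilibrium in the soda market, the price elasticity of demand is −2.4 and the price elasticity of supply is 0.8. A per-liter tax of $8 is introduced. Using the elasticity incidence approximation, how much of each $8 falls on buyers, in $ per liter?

Buyers bear ≈ $2 per liter.

Incidence ratio: buyers' share ≈ εs / (εs + |εd|) = 0.8 / (0.8 + 2.4) = 0.25.
So buyers bear ≈ 0.25 × $8 = $2; sellers bear $6.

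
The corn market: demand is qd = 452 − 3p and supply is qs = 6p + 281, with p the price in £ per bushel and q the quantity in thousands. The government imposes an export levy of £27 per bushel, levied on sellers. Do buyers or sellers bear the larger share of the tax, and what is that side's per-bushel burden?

Without the tax, 452 − 3p = 6p + 281 gives 9p = 171, so p* = £19 and q* = 395.
With the tax collected from sellers, supply shifts: qs = 6(p − 27) + 281.
New equilibrium: buyers pay £37, sellers receive £10, q = 341. (Wedge: pb − ps = 27.)
Per-bushel burden: buyers £18, sellers £9.
Buyers take the larger share because demand is less price-elastic here (demand slope 3 vs supply slope 6).

Buyers bear the larger share: £18 per bushel.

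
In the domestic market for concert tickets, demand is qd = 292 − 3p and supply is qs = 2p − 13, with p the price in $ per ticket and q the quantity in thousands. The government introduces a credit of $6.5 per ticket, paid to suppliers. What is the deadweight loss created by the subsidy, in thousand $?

Before the subsidy: set 292 − 3p = 2p − 13 → p* = $61, q* = 109.
With a per-unit subsidy paid to suppliers, each receives p + 6.5 per unit sold, so supply becomes qs = 2(p + 6.5) − 13.
Solving gives q = 116.8 with buyers paying $58.4 and suppliers receiving $64.9 (the $6.5 wedge).
Quantity rises by |ΔQ| = |109 − 116.8| = 7.8.
DWL = ½ · t · |ΔQ| = ½ · 6.5 · 7.8 = $25.35.

Deadweight loss = $25.35 thousand.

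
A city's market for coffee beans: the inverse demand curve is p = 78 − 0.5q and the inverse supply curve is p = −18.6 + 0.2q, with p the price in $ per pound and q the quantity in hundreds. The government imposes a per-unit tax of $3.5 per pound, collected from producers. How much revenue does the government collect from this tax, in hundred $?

Tax revenue = $465.5 hundred.

Rewrite in direct form: qd = 156 − 2p and qs = 5p + 93.
Before the tax: set 156 − 2p = 5p + 93 → p* = $9, q* = 138.
With the tax collected from producers, supply shifts: qs = 5(p − 3.5) + 93.
New equilibrium: consumers pay $11.5, producers receive $8, q = 133. (Wedge: pb − ps = 3.5.)
Revenue = t · Q = 3.5 · 133 = $465.5.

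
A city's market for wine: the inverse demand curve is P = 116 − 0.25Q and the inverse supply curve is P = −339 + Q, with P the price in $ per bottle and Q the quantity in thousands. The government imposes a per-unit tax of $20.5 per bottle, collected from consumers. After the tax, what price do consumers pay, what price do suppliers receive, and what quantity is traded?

Consumers pay $29.1; suppliers receive $8.6; quantity = 347.6.

Rewrite in direct form: Qd = 464 − 4P and Qs = P + 339.
Without the tax, 464 − 4P = P + 339 gives 5P = 125, so P* = $25 and Q* = 364.
With the tax collected from consumers, demand (in seller-price terms) shifts: Qd = 464 − 4(P + 20.5).
New equilibrium: consumers pay $29.1, suppliers receive $8.6, Q = 347.6. (Wedge: Pb − Ps = 20.5.)
The less price-elastic side of the market bears the larger share of a per-unit tax.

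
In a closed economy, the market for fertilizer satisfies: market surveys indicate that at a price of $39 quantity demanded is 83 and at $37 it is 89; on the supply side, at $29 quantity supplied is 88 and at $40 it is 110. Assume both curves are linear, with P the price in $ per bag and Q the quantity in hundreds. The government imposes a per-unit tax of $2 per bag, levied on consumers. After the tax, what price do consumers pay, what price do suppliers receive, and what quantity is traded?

Consumers pay $34.8; suppliers receive $32.8; quantity = 95.6.

Demand slope: (89 − 83)/(37 − 39) = -3, so Qd = 200 − 3P.
Supply slope: (110 − 88)/(40 − 29) = 2, so Qs = 2P + 30.
Without the tax, 200 − 3P = 2P + 30 gives 5P = 170, so P* = $34 and Q* = 98.
With the tax collected from consumers, demand (in seller-price terms) shifts: Qd = 200 − 3(P + 2).
New equilibrium: consumers pay $34.8, suppliers receive $32.8, Q = 95.6. (Wedge: Pb − Ps = 2.)
The less price-elastic side of the market bears the larger share of a per-unit tax.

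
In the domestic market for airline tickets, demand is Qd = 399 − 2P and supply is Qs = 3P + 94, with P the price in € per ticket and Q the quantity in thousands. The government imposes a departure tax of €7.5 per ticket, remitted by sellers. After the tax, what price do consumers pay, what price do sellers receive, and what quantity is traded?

Consumers pay €65.5; sellers receive €58; quantity = 268.

Without the tax, 399 − 2P = 3P + 94 gives 5P = 305, so P* = €61 and Q* = 277.
With the tax collected from sellers, supply shifts: Qs = 3(P − 7.5) + 94.
New equilibrium: consumers pay €65.5, sellers receive €58, Q = 268. (Wedge: Pb − Ps = 7.5.)
The less price-elastic side of the market bears the larger share of a per-unit tax.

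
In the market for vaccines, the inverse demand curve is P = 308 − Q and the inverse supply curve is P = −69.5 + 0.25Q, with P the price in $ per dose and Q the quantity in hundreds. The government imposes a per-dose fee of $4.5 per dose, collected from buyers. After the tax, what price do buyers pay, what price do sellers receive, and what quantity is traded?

Inverting to Q(P) form: Qd = 308 − P; Qs = 4P + 278.
Before the tax: set 308 − P = 4P + 278 → P* = $6, Q* = 302.
With the tax collected from buyers, demand (in seller-price terms) shifts: Qd = 308 − (P + 4.5).
New equilibrium: buyers pay $9.6, sellers receive $5.1, Q = 298.4. (Wedge: Pb − Ps = 4.5.)

Buyers pay $9.6; sellers receive $5.1; quantity = 298.4.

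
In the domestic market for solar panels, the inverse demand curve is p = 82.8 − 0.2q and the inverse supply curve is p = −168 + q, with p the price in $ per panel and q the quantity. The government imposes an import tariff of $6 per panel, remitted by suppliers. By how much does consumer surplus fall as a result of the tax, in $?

Consumer surplus falls by $206.5.

Inverting to q(p) form: qd = 414 − 5p; qs = p + 168.
Without the tax, 414 − 5p = p + 168 gives 6p = 246, so p* = $41 and q* = 209.
With the tax collected from suppliers, supply shifts: qs = (p − 6) + 168.
Solving gives q = 204 with consumers paying $42 and suppliers receiving $36 (the $6 wedge).
ΔCS is the trapezoid between Q = 204 and Q = 209 of height $1: ½ · (209 + 204) · 1 = $206.5.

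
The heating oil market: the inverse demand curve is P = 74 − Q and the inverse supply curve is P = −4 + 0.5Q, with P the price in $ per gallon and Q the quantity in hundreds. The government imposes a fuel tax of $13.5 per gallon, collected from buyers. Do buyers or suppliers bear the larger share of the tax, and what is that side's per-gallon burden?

Buyers bear the larger share: $9 per gallon.

Rewrite in direct form: Qd = 74 − P and Qs = 2P + 8.
Before the tax: set 74 − P = 2P + 8 → P* = $22, Q* = 52.
With the tax collected from buyers, demand (in seller-price terms) shifts: Qd = 74 − (P + 13.5).
New equilibrium: buyers pay $31, suppliers receive $17.5, Q = 43. (Wedge: Pb − Ps = 13.5.)
Per-gallon burden: buyers $9, suppliers $4.5.
Buyers take the larger share because demand is less price-elastic here (demand slope 1 vs supply slope 2).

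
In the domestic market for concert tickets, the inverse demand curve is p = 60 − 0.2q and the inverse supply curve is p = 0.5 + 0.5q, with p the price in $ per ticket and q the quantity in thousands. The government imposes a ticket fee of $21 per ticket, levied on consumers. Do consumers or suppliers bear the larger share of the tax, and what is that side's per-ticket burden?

Suppliers bear the larger share: $15 per ticket.

Rewrite in direct form: qd = 300 − 5p and qs = 2p − 1.
Without the tax, 300 − 5p = 2p − 1 gives 7p = 301, so p* = $43 and q* = 85.
With the tax collected from consumers, demand (in seller-price terms) shifts: qd = 300 − 5(p + 21).
Solving gives q = 55 with consumers paying $49 and suppliers receiving $28 (the $21 wedge).
Per-ticket burden: consumers $6, suppliers $15.
Suppliers take the larger share because supply is less price-elastic here (demand slope 5 vs supply slope 2).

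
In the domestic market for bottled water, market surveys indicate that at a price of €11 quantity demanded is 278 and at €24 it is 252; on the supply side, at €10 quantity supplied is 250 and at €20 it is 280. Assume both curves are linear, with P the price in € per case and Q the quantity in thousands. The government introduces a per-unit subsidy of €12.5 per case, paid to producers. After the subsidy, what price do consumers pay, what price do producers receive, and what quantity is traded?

Demand slope: (252 − 278)/(24 − 11) = -2, so Qd = 300 − 2P.
Supply slope: (280 − 250)/(20 − 10) = 3, so Qs = 3P + 220.
Without the subsidy, 300 − 2P = 3P + 220 gives 5P = 80, so P* = €16 and Q* = 268.
With a per-unit subsidy paid to producers, each receives P + 12.5 per unit sold, so supply becomes Qs = 3(P + 12.5) + 220.
New equilibrium: consumers pay €8.5, producers receive €21, Q = 283. (Wedge: Pb − Ps = −12.5.)

Consumers pay €8.5; producers receive €21; quantity = 283.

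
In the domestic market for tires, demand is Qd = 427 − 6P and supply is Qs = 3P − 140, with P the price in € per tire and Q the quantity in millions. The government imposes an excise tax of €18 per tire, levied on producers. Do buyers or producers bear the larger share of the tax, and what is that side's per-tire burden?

Producers bear the larger share: €12 per tire.

Without the tax, 427 − 6P = 3P − 140 gives 9P = 567, so P* = €63 and Q* = 49.
With the tax collected from producers, supply shifts: Qs = 3(P − 18) − 140.
Solving gives Q = 13 with buyers paying €69 and producers receiving €51 (the €18 wedge).
Per-tire burden: buyers €6, producers €12.
Producers take the larger share because supply is less price-elastic here (demand slope 6 vs supply slope 3).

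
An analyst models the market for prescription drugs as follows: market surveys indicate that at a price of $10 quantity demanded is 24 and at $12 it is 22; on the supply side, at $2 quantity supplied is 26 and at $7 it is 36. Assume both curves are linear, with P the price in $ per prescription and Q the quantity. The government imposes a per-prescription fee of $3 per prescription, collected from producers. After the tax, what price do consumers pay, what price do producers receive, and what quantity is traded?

Consumers pay $6; producers receive $3; quantity = 28.

Demand slope: (22 − 24)/(12 − 10) = -1, so Qd = 34 − P.
Supply slope: (36 − 26)/(7 − 2) = 2, so Qs = 2P + 22.
Before the tax: set 34 − P = 2P + 22 → P* = $4, Q* = 30.
With the tax collected from producers, supply shifts: Qs = 2(P − 3) + 22.
New equilibrium: consumers pay $6, producers receive $3, Q = 28. (Wedge: Pb − Ps = 3.)
The less price-elastic side of the market bears the larger share of a per-unit tax.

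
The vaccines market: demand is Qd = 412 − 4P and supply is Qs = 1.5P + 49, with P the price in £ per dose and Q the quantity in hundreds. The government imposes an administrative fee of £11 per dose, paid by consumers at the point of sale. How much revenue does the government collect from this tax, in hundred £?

Tax revenue = £1496 hundred.

Before the tax: set 412 − 4P = 1.5P + 49 → P* = £66, Q* = 148.
With the tax collected from consumers, demand (in seller-price terms) shifts: Qd = 412 − 4(P + 11).
Solving gives Q = 136 with consumers paying £69 and suppliers receiving £58 (the £11 wedge).
Revenue = t · Q = 11 · 136 = £1496.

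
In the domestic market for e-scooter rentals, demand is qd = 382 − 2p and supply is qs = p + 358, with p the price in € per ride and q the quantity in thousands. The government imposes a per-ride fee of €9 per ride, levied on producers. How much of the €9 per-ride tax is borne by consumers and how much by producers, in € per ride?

Consumers bear €3 per ride; producers bear €6 per ride.

Before the tax: set 382 − 2p = p + 358 → p* = €8, q* = 366.
With the tax collected from producers, supply shifts: qs = (p − 9) + 358.
Solving gives q = 360 with consumers paying €11 and producers receiving €2 (the €9 wedge).
Burden on consumers: €3; on producers: €6. (They sum to €9.)
The less price-elastic side of the market bears the larger share of a per-unit tax.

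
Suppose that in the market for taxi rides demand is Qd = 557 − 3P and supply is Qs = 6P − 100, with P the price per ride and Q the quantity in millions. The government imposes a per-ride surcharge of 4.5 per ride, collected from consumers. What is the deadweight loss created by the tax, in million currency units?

Deadweight loss = 20.25 million.

Without the tax, 557 − 3P = 6P − 100 gives 9P = 657, so P* = 73 and Q* = 338.
With the tax collected from consumers, demand (in seller-price terms) shifts: Qd = 557 − 3(P + 4.5).
New equilibrium: consumers pay 76, sellers receive 71.5, Q = 329. (Wedge: Pb − Ps = 4.5.)
Quantity falls by |ΔQ| = |338 − 329| = 9.
DWL = ½ · t · |ΔQ| = ½ · 4.5 · 9 = 20.25.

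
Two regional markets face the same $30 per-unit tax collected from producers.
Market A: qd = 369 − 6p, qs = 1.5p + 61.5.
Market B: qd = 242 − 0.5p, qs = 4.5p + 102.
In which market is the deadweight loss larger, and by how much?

Market A, by $337.5.

Market A: pre-tax p* = $41, q* = 123; post-tax q = 87; deadweight loss = $540.
Market B: pre-tax p* = $28, q* = 228; post-tax q = 214.5; deadweight loss = $202.5.
Difference: $540 vs $202.5 → market A is larger by $337.5.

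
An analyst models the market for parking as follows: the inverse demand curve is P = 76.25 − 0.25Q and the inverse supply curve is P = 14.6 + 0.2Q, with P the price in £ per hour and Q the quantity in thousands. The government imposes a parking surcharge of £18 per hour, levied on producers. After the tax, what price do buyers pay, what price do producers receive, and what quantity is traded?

Inverting to Q(P) form: Qd = 305 − 4P; Qs = 5P − 73.
Before the tax: set 305 − 4P = 5P − 73 → P* = £42, Q* = 137.
With the tax collected from producers, supply shifts: Qs = 5(P − 18) − 73.
New equilibrium: buyers pay £52, producers receive £34, Q = 97. (Wedge: Pb − Ps = 18.)

Buyers pay £52; producers receive £34; quantity = 97.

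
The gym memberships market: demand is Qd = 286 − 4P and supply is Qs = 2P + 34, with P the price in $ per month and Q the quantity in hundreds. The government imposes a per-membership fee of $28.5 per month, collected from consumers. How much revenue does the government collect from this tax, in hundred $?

Without the tax, 286 − 4P = 2P + 34 gives 6P = 252, so P* = $42 and Q* = 118.
With the tax collected from consumers, demand (in seller-price terms) shifts: Qd = 286 − 4(P + 28.5).
Solving gives Q = 80 with consumers paying $51.5 and suppliers receiving $23 (the $28.5 wedge).
Revenue = t · Q = 28.5 · 80 = $2280.

Tax revenue = $2280 hundred.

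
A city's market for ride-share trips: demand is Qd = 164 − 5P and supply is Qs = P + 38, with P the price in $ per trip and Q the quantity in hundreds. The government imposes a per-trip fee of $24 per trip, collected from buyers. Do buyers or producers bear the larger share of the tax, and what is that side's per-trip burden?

Before the tax: set 164 − 5P = P + 38 → P* = $21, Q* = 59.
With the tax collected from buyers, demand (in seller-price terms) shifts: Qd = 164 − 5(P + 24).
Solving gives Q = 39 with buyers paying $25 and producers receiving $1 (the $24 wedge).
Per-trip burden: buyers $4, producers $20.
Producers take the larger share because supply is less price-elastic here (demand slope 5 vs supply slope 1).
The less price-elastic side of the market bears the larger share of a per-unit tax.

Producers bear the larger share: $20 per trip.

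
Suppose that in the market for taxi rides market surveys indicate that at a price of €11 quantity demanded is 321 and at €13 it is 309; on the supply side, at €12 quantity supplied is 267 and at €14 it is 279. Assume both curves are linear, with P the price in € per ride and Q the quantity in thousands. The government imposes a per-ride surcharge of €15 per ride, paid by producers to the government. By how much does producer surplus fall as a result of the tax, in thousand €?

Demand slope: (309 − 321)/(13 − 11) = -6, so Qd = 387 − 6P.
Supply slope: (279 − 267)/(14 − 12) = 6, so Qs = 6P + 195.
Before the tax: set 387 − 6P = 6P + 195 → P* = €16, Q* = 291.
With the tax collected from producers, supply shifts: Qs = 6(P − 15) + 195.
New equilibrium: buyers pay €23.5, producers receive €8.5, Q = 246. (Wedge: Pb − Ps = 15.)
ΔPS is the trapezoid between Q = 246 and Q = 291 of height €7.5: ½ · (291 + 246) · 7.5 = €2013.75.

Producer surplus falls by €2013.75 thousand.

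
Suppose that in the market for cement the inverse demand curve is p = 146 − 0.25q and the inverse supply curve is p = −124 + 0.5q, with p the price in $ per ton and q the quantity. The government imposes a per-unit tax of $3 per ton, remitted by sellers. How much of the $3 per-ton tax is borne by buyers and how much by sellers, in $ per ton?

Rewrite in direct form: qd = 584 − 4p and qs = 2p + 248.
Without the tax, 584 − 4p = 2p + 248 gives 6p = 336, so p* = $56 and q* = 360.
With the tax collected from sellers, supply shifts: qs = 2(p − 3) + 248.
Solving gives q = 356 with buyers paying $57 and sellers receiving $54 (the $3 wedge).
Burden on buyers: $1; on sellers: $2. (They sum to $3.)

Buyers bear $1 per ton; sellers bear $2 per ton.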